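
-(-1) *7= 7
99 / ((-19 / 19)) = -99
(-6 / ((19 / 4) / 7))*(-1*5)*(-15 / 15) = -840 / 19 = -44.21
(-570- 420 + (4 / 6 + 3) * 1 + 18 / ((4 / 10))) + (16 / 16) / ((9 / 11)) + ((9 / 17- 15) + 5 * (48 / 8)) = -141461 / 153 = -924.58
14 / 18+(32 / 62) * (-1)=0.26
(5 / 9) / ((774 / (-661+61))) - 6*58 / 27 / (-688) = -1913 / 4644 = -0.41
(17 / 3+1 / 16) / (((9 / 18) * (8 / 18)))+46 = 2297 / 32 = 71.78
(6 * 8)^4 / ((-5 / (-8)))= 42467328 / 5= 8493465.60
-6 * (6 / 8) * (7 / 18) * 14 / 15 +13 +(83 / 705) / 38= 50766 / 4465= 11.37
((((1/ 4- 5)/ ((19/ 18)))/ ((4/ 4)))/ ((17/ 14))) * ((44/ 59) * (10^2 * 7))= -1940400/ 1003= -1934.60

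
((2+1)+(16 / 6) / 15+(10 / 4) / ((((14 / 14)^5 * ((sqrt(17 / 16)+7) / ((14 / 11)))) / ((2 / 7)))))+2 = 2016221 / 379665-40 * sqrt(17) / 8437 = 5.29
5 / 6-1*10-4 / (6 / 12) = -103 / 6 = -17.17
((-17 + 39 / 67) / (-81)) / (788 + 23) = 1100 / 4401297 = 0.00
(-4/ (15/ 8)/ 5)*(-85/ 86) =0.42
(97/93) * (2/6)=97/279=0.35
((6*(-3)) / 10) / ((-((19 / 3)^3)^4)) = 4782969 / 11066574595330805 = 0.00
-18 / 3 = -6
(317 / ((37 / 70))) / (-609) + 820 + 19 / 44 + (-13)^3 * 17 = -5173899763 / 141636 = -36529.55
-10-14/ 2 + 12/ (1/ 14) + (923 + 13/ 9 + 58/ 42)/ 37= 176.02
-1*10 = -10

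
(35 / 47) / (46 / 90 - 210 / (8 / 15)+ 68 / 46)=-144900 / 76228783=-0.00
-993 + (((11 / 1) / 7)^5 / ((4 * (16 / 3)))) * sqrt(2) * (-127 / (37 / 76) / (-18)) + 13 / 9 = -8924 / 9 + 388616063 * sqrt(2) / 59698464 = -982.35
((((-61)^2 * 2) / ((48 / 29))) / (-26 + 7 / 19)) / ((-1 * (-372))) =-2050271 / 4347936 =-0.47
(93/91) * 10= 930/91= 10.22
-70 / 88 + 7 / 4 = 21 / 22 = 0.95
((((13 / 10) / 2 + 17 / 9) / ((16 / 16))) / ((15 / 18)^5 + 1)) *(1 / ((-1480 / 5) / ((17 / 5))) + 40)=730259037 / 10083425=72.42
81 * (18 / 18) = 81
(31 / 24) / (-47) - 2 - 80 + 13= -77863 / 1128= -69.03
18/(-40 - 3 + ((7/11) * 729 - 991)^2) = 726/11203867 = 0.00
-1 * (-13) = 13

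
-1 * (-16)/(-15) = -16/15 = -1.07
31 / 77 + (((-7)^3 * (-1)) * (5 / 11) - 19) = 10573 / 77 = 137.31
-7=-7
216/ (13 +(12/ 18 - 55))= -162/ 31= -5.23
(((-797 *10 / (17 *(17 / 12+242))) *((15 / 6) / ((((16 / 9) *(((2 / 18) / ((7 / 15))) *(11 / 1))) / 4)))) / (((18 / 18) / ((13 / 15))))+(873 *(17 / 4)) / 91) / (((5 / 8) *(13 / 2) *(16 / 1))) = 7393759551 / 12923730820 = 0.57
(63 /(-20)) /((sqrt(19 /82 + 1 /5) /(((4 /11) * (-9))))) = 15.69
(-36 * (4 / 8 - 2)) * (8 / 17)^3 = 27648 / 4913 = 5.63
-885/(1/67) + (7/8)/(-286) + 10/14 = -59294.29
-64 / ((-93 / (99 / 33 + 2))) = 320 / 93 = 3.44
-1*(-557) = 557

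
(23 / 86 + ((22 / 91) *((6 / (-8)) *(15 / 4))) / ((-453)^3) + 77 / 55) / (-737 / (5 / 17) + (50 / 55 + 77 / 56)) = -29652773684479 / 44521006760267583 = -0.00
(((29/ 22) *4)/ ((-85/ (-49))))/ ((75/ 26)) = 73892/ 70125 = 1.05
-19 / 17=-1.12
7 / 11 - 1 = -4 / 11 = -0.36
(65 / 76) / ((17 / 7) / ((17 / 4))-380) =-455 / 201856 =-0.00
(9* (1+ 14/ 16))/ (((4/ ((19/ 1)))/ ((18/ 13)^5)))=407.93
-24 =-24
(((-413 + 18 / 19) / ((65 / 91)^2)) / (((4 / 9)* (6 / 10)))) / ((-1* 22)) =1150863 / 8360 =137.66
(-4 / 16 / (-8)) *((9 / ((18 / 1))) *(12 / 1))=3 / 16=0.19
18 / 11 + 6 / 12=47 / 22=2.14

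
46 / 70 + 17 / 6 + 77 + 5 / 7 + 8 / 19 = 325687 / 3990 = 81.63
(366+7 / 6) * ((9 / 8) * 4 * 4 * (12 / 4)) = 19827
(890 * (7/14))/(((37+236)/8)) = 3560/273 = 13.04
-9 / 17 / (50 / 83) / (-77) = 747 / 65450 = 0.01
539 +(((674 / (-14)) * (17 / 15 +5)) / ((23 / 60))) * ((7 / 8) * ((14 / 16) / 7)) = 1819 / 4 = 454.75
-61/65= -0.94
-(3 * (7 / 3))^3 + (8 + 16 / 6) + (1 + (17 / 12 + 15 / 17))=-67123 / 204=-329.03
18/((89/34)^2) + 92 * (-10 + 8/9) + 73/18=-39519757/47526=-831.54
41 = 41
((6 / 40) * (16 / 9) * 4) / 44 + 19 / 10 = 127 / 66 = 1.92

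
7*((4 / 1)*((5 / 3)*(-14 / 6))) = -980 / 9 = -108.89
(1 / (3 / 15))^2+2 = 27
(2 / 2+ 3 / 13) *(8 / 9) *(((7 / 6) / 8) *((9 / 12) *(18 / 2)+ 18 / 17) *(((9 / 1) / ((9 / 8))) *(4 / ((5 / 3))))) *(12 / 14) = 22656 / 1105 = 20.50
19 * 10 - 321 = -131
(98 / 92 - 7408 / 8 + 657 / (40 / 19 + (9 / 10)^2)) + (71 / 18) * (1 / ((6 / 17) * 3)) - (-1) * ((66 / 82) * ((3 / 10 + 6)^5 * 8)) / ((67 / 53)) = 8832568790938609687 / 177167026743750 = 49854.47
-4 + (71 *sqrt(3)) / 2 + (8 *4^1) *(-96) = -3076 + 71 *sqrt(3) / 2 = -3014.51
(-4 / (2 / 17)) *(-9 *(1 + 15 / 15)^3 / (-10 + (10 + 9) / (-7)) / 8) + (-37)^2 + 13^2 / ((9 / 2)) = 1107373 / 801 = 1382.49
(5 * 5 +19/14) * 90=16605/7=2372.14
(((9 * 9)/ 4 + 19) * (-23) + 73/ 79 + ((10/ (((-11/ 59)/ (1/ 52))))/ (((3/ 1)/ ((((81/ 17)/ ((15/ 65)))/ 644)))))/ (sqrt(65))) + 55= -267597/ 316 -531 * sqrt(65)/ 3131128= -846.83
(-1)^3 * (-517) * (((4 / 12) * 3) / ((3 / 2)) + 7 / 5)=16027 / 15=1068.47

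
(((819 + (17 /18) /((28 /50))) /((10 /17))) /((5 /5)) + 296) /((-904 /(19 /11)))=-3.23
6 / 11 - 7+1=-60 / 11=-5.45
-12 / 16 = -3 / 4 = -0.75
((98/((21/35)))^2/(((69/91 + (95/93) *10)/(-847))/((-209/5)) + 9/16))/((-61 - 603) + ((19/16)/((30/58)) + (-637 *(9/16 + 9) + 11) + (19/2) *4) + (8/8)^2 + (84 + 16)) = -7.18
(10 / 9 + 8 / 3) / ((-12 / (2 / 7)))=-17 / 189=-0.09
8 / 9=0.89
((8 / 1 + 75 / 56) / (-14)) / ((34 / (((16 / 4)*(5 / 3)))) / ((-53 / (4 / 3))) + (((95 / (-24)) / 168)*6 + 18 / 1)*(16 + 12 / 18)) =-1247355 / 556306471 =-0.00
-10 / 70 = -1 / 7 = -0.14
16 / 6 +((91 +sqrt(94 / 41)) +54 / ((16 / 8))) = sqrt(3854) / 41 +362 / 3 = 122.18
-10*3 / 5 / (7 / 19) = -114 / 7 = -16.29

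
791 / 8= 98.88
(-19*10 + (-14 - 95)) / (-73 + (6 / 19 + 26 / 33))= 187473 / 45079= 4.16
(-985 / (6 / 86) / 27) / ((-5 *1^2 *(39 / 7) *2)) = 59297 / 6318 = 9.39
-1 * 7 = -7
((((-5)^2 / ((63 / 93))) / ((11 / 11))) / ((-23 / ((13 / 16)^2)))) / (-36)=0.03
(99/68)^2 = 9801/4624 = 2.12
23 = 23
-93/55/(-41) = 93/2255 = 0.04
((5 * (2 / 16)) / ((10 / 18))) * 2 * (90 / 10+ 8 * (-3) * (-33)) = 7209 / 4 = 1802.25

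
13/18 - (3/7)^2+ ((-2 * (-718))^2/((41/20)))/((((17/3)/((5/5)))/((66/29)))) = 7202333542295/17827866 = 403993.03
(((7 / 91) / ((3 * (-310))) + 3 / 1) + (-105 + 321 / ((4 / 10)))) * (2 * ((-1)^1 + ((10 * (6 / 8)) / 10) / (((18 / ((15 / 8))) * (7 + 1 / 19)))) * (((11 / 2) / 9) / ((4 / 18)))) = -65840465317 / 17280640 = -3810.07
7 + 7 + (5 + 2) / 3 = 49 / 3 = 16.33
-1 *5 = -5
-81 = -81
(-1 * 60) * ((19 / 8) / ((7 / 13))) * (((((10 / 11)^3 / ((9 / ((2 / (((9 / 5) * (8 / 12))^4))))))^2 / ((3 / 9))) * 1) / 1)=-7537841796875 / 1464524676846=-5.15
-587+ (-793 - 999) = -2379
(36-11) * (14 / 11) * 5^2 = 8750 / 11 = 795.45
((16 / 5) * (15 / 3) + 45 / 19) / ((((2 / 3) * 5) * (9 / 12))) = 698 / 95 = 7.35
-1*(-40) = 40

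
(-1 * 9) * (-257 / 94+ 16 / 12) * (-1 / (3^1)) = -395 / 94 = -4.20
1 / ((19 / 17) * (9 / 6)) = 34 / 57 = 0.60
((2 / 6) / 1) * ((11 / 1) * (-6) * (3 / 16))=-33 / 8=-4.12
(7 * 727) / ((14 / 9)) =6543 / 2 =3271.50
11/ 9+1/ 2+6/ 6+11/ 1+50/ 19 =5593/ 342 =16.35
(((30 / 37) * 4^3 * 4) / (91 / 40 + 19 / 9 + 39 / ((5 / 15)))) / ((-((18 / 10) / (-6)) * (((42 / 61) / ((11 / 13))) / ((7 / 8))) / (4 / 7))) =515328000 / 147134533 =3.50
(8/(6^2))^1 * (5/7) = 10/63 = 0.16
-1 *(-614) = 614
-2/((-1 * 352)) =0.01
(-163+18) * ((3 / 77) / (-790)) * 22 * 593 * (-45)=-2321595 / 553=-4198.18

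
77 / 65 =1.18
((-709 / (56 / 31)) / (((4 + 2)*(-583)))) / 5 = 21979 / 979440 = 0.02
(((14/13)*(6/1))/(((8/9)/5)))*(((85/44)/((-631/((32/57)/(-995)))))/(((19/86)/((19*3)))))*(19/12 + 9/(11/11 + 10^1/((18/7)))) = 208159560/3752880703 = 0.06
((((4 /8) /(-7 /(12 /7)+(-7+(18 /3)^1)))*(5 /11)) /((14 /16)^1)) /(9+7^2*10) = -240 /2343803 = -0.00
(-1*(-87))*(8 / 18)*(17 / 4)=493 / 3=164.33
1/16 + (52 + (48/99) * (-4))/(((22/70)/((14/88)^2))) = 2877103/702768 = 4.09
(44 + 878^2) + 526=771454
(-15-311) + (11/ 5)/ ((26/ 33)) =-42017/ 130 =-323.21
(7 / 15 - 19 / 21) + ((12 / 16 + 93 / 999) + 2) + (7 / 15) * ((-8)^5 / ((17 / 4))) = -569939275 / 158508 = -3595.65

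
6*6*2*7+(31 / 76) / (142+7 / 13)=70977715 / 140828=504.00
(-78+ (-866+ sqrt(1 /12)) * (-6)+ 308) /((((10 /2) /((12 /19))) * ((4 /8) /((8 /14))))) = 520896 /665 - 96 * sqrt(3) /665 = 783.05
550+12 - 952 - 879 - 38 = -1307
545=545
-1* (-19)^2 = -361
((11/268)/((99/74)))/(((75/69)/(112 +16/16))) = 96163/30150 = 3.19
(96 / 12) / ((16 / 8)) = 4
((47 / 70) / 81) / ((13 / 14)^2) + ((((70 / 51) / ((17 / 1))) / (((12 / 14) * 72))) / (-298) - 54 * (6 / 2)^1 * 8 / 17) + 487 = 19370868896863 / 47156962320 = 410.77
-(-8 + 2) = 6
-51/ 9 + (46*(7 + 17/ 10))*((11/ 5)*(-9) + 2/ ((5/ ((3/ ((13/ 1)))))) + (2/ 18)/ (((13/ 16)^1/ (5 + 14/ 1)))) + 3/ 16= -35633841/ 5200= -6852.66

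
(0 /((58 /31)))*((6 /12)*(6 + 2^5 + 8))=0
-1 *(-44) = 44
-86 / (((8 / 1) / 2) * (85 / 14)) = -301 / 85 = -3.54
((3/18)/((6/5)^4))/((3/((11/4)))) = 6875/93312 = 0.07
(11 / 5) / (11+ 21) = 11 / 160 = 0.07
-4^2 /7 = -16 /7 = -2.29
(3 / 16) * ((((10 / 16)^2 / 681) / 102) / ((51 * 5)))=5 / 1209194496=0.00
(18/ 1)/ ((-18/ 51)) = -51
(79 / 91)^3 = 493039 / 753571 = 0.65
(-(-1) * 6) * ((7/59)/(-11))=-42/649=-0.06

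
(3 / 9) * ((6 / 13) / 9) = 2 / 117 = 0.02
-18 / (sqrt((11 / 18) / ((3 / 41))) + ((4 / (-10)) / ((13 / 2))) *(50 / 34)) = -2637414 *sqrt(2706) / 22005691 - 4296240 / 22005691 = -6.43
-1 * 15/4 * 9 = -135/4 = -33.75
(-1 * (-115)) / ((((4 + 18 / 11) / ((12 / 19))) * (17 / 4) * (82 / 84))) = 1275120 / 410533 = 3.11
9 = 9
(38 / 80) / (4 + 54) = 19 / 2320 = 0.01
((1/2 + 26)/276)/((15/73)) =3869/8280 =0.47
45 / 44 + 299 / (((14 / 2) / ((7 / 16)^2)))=25903 / 2816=9.20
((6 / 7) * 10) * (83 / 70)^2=12.05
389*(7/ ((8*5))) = 68.08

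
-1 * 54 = -54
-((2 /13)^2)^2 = -0.00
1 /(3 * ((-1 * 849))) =-1 /2547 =-0.00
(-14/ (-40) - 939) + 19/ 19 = -937.65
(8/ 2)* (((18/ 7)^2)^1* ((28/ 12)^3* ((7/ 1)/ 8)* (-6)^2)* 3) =31752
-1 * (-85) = 85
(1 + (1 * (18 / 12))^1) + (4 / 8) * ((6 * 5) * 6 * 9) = 1625 / 2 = 812.50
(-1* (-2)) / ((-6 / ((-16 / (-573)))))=-16 / 1719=-0.01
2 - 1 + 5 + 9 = 15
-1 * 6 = -6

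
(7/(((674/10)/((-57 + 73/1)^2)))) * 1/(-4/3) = -6720/337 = -19.94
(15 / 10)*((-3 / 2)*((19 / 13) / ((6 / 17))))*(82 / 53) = -39729 / 2756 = -14.42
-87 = -87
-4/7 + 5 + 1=38/7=5.43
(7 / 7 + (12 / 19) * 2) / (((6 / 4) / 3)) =86 / 19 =4.53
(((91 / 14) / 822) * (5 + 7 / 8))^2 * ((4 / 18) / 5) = 373321 / 3891939840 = 0.00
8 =8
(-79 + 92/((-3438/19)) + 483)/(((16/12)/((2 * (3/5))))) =346801/955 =363.14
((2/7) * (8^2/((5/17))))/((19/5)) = 2176/133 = 16.36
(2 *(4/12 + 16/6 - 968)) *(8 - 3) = -9650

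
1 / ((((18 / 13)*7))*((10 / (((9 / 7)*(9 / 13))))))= 9 / 980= 0.01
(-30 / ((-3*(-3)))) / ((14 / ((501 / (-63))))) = 835 / 441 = 1.89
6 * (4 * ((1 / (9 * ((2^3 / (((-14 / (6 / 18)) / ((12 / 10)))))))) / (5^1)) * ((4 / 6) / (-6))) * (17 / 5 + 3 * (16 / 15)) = 77 / 45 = 1.71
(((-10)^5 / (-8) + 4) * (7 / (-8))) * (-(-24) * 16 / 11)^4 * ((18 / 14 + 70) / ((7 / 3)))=-50875146851844096 / 102487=-496405854906.91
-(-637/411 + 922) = -920.45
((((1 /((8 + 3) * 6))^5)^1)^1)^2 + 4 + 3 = 10978358166375570433 /1568336880910795776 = 7.00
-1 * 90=-90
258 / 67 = 3.85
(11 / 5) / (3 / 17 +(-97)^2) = 187 / 799780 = 0.00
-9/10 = -0.90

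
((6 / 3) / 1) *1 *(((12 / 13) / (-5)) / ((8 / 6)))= -18 / 65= -0.28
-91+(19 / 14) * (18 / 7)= -4288 / 49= -87.51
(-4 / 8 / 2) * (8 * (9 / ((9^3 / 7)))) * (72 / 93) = -112 / 837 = -0.13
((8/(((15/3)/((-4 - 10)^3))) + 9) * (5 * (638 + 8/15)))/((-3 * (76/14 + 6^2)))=734388361/6525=112549.94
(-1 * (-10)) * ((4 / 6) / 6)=10 / 9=1.11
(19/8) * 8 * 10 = 190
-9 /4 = -2.25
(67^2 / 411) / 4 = 2.73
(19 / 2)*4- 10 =28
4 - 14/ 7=2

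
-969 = -969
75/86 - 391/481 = 2449/41366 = 0.06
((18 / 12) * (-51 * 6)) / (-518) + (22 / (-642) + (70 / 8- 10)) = -132413 / 332556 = -0.40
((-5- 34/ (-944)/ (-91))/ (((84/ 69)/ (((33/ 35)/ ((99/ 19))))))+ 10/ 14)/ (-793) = 3658349/ 100139151840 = 0.00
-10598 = -10598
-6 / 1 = -6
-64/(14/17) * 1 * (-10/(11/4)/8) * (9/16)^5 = 5019165/2523136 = 1.99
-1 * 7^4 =-2401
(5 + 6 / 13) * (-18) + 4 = -1226 / 13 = -94.31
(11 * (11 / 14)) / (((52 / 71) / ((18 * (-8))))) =-1699.32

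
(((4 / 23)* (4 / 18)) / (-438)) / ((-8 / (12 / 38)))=1 / 287109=0.00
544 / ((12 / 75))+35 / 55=37407 / 11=3400.64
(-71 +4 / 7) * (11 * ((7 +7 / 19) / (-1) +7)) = 5423 / 19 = 285.42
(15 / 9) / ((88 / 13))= 65 / 264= 0.25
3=3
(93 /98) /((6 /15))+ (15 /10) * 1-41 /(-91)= 11015 /2548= 4.32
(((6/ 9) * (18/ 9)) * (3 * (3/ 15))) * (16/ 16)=4/ 5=0.80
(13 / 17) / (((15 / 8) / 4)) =416 / 255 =1.63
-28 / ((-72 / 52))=182 / 9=20.22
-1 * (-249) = 249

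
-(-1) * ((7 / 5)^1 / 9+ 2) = 97 / 45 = 2.16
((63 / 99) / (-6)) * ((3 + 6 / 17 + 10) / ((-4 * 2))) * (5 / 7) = 1135 / 8976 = 0.13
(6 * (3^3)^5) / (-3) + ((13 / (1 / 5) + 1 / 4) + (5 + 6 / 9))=-344372917 / 12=-28697743.08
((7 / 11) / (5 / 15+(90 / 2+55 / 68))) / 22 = 714 / 1138973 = 0.00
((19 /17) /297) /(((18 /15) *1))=95 /30294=0.00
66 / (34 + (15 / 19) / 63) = 26334 / 13571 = 1.94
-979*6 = -5874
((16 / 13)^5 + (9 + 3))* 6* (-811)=-26782911672 / 371293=-72134.17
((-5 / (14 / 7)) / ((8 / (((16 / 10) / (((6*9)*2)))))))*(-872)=4.04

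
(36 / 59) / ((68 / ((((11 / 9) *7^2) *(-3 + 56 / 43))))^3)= -60916490634923 / 29868206417424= -2.04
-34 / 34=-1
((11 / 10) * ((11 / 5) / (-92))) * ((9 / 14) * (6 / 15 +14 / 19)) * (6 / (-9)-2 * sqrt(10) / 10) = 29403 * sqrt(10) / 7647500 +9801 / 764750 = 0.02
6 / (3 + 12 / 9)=18 / 13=1.38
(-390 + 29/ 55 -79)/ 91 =-1982/ 385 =-5.15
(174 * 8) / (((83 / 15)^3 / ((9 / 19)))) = 3.89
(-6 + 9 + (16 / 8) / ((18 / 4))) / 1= 31 / 9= 3.44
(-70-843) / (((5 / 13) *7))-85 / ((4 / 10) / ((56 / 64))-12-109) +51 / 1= -42440271 / 147665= -287.41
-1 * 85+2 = -83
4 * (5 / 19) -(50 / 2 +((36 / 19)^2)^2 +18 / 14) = -34776116 / 912247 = -38.12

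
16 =16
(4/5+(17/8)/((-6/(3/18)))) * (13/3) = 13871/4320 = 3.21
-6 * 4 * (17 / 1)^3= -117912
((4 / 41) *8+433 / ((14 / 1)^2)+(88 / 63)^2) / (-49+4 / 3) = -3216041 / 31026996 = -0.10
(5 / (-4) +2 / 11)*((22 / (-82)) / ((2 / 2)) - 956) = 1842729 / 1804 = 1021.47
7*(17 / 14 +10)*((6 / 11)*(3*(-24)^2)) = 813888 / 11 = 73989.82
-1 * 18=-18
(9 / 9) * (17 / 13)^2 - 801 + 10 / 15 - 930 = -876412 / 507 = -1728.62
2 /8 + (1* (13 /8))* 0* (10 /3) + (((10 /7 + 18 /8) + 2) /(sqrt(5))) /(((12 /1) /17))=1 /4 + 901* sqrt(5) /560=3.85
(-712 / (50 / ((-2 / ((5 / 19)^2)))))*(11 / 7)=2827352 / 4375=646.25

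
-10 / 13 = -0.77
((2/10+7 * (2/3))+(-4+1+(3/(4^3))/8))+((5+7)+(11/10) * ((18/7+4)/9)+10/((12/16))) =4517297/161280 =28.01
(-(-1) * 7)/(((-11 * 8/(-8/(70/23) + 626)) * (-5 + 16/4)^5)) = 10909/220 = 49.59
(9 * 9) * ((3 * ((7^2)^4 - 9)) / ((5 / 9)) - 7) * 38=479088696222 / 5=95817739244.40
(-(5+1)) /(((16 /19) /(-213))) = 12141 /8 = 1517.62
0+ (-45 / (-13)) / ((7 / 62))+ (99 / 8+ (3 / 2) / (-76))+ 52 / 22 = 3452195 / 76076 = 45.38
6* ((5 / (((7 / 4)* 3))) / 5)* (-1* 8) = -64 / 7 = -9.14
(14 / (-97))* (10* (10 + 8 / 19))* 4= -60.16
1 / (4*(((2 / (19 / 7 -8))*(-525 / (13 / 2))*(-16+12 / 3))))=-481 / 705600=-0.00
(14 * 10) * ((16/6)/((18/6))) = 1120/9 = 124.44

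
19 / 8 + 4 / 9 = 203 / 72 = 2.82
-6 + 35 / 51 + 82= 76.69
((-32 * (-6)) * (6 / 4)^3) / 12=54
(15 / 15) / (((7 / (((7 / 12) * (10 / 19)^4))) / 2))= 5000 / 390963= 0.01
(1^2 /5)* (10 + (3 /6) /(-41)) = 819 /410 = 2.00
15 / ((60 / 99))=99 / 4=24.75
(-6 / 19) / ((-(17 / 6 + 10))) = 36 / 1463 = 0.02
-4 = -4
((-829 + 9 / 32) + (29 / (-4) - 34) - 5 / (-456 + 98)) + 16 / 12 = -14926391 / 17184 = -868.62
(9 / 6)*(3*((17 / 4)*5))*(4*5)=3825 / 2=1912.50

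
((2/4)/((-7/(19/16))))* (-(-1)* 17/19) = -17/224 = -0.08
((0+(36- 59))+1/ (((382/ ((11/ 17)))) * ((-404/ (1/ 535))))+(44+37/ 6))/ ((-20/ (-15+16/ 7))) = 1454444007589/ 84216789600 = 17.27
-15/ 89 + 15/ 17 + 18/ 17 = 2682/ 1513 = 1.77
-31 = -31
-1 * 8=-8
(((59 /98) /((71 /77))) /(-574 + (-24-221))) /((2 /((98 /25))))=-649 /415350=-0.00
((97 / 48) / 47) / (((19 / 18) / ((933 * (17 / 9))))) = 512839 / 7144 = 71.79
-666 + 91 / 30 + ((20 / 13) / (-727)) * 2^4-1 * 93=-756.00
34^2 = 1156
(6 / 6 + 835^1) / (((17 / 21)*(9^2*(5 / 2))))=11704 / 2295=5.10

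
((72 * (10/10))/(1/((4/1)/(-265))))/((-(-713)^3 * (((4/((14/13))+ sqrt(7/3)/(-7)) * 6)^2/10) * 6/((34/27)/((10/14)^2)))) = -265800304/10592802003145794435 - 33959744 * sqrt(21)/52964010015728972175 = -0.00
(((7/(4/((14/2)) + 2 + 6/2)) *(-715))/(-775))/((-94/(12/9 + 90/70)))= -847/26226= -0.03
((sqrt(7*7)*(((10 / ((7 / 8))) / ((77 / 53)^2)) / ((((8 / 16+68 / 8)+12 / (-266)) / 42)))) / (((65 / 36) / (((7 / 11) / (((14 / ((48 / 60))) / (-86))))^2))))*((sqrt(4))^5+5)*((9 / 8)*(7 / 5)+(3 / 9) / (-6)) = 511294671867136 / 9445275125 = 54132.32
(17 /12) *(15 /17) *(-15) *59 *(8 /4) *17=-75225 /2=-37612.50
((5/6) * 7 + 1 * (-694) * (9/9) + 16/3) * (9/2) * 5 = -15363.75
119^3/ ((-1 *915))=-1841.70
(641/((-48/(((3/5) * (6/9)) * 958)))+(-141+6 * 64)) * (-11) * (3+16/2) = 35387539/60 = 589792.32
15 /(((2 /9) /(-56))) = -3780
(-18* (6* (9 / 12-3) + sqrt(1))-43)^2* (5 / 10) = 16562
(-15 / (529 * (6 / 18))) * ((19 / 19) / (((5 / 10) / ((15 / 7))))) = -1350 / 3703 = -0.36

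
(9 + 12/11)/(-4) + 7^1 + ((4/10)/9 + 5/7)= 72571/13860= 5.24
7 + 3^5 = 250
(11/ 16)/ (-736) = -11/ 11776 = -0.00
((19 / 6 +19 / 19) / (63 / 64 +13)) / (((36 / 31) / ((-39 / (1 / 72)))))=-128960 / 179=-720.45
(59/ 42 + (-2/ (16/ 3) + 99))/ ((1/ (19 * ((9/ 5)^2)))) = 1724193/ 280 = 6157.83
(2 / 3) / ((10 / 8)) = 8 / 15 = 0.53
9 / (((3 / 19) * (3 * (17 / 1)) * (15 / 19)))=361 / 255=1.42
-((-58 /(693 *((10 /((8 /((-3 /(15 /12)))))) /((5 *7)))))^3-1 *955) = 24994770715 /26198073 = 954.07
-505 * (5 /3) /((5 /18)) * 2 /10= -606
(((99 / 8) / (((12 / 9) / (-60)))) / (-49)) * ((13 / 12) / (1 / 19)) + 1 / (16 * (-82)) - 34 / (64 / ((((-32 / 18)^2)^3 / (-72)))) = 36000261677665 / 153743755536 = 234.16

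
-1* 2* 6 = -12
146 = 146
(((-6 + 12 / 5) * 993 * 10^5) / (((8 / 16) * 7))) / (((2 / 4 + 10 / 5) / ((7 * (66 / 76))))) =-4718736000 / 19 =-248354526.32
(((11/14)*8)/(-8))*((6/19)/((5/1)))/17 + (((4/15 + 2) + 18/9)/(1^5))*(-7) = -1013027/33915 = -29.87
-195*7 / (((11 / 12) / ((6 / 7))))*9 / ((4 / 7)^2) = -773955 / 22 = -35179.77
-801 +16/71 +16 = -55719/71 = -784.77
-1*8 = -8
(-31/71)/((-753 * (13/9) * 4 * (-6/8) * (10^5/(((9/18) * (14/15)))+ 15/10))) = -434/695023865133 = -0.00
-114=-114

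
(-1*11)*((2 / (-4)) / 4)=11 / 8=1.38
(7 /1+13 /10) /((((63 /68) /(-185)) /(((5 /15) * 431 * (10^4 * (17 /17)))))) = -2381081164.02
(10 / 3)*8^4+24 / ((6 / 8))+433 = 42355 / 3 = 14118.33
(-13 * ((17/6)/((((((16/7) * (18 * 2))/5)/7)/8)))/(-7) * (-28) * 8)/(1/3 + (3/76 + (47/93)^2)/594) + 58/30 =-305014977809/25391685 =-12012.40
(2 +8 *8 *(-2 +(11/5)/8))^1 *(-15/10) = 813/5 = 162.60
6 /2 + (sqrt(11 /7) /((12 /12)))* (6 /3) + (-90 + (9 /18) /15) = -2609 /30 + 2* sqrt(77) /7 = -84.46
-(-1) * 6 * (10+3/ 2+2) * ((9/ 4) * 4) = 729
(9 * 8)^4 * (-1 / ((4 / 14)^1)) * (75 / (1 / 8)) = -56435097600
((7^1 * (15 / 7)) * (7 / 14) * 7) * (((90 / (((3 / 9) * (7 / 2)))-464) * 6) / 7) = -121860 / 7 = -17408.57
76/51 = 1.49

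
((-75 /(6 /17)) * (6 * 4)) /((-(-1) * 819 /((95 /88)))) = -6.72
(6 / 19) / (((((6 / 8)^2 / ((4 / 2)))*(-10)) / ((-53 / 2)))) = 848 / 285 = 2.98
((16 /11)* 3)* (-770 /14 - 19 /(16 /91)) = -7827 /11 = -711.55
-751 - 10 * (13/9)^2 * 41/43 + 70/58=-77743762/101007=-769.69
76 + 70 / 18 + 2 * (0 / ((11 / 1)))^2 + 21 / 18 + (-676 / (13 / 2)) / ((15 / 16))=-2689 / 90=-29.88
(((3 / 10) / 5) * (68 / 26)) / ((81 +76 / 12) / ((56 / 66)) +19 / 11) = 7854 / 5238025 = 0.00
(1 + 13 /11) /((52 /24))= 144 /143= 1.01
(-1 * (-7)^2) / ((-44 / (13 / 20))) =637 / 880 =0.72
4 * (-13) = -52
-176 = -176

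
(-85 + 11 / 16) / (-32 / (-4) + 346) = -1349 / 5664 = -0.24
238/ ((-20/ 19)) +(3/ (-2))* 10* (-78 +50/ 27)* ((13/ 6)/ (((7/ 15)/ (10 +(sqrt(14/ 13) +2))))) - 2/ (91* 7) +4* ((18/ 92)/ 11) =25700* sqrt(182)/ 63 +306586545737/ 4834830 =68915.43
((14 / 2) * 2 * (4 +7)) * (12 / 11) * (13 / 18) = 364 / 3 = 121.33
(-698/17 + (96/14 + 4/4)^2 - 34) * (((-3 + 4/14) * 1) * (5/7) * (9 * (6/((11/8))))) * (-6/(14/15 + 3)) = -3726842400/2408203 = -1547.56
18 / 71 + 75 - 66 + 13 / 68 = 45599 / 4828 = 9.44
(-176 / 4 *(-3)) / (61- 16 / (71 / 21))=9372 / 3995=2.35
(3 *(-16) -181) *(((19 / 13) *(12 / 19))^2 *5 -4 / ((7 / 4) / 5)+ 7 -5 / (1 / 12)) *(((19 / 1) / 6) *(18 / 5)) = 929099487 / 5915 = 157075.15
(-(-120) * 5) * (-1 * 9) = -5400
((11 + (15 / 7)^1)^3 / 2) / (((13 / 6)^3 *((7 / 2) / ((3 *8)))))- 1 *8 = 3994518616 / 5274997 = 757.26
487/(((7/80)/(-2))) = -77920/7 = -11131.43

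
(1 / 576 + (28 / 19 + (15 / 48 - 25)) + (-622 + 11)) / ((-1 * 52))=12.20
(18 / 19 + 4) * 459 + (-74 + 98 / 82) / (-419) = 741261849 / 326401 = 2271.02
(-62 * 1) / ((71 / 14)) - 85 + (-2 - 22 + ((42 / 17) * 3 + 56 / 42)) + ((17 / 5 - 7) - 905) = -18486658 / 18105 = -1021.08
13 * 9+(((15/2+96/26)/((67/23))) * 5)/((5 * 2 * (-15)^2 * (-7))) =214002469/1829100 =117.00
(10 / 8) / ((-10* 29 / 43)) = -43 / 232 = -0.19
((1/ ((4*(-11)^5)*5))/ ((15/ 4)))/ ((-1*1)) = 0.00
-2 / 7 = -0.29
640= 640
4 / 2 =2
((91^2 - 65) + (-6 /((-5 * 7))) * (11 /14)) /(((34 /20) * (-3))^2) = 2368180 /7497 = 315.88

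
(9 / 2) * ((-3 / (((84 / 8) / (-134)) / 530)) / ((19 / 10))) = 6391800 / 133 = 48058.65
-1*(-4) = 4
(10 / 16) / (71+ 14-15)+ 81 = 9073 / 112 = 81.01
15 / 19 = 0.79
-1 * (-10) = 10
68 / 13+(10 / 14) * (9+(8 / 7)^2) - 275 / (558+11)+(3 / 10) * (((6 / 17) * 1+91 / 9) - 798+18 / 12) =-578921121997 / 2587914420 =-223.70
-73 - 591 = -664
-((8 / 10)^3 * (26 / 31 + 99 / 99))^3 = -48547233792 / 58185546875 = -0.83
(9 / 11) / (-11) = -9 / 121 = -0.07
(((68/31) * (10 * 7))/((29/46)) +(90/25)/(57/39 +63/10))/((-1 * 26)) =-110675686/11792183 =-9.39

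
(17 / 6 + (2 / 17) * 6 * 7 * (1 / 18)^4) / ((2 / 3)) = 421369 / 99144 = 4.25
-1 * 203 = -203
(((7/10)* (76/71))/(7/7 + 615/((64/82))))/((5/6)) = 51072/44813425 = 0.00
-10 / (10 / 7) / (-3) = 2.33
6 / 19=0.32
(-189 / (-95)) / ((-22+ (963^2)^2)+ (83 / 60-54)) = 2268 / 980415118778477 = 0.00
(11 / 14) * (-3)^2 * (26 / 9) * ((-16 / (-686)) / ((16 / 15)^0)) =1144 / 2401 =0.48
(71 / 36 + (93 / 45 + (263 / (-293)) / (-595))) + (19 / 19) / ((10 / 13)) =6703331 / 1255212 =5.34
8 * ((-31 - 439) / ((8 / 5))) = -2350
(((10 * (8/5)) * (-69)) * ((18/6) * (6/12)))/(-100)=414/25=16.56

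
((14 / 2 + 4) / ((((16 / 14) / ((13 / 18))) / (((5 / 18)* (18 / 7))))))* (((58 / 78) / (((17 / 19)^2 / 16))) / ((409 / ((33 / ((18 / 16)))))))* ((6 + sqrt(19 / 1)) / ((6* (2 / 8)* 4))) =25334980* sqrt(19) / 28722843 + 50669960 / 9574281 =9.14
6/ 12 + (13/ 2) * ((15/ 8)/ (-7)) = -139/ 112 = -1.24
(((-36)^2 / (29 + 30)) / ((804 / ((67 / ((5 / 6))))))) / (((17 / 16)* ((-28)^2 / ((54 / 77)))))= 34992 / 18921595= 0.00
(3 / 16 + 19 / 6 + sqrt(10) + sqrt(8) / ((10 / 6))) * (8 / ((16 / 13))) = 39 * sqrt(2) / 5 + 13 * sqrt(10) / 2 + 2093 / 96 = 53.39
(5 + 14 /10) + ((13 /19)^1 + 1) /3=1984 /285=6.96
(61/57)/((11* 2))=61/1254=0.05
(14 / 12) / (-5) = -7 / 30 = -0.23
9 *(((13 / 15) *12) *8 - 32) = 2304 / 5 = 460.80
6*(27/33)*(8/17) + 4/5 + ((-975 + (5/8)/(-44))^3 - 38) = -3436210502267791841/3707207680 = -926899920.07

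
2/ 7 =0.29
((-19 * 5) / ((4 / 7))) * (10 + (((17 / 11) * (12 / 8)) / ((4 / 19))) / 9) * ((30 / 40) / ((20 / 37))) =-14580923 / 5632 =-2588.94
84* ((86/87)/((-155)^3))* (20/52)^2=-2408/730028455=-0.00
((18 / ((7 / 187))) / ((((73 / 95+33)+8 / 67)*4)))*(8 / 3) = 210045 / 22204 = 9.46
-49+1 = -48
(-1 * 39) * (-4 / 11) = 156 / 11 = 14.18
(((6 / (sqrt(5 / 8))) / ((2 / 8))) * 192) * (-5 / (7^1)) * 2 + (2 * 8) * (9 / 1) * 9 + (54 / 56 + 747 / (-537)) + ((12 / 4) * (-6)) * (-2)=6673845 / 5012 - 18432 * sqrt(10) / 7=-6995.16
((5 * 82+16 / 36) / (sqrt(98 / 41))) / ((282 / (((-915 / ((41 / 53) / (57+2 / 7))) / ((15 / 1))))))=-2394511751 * sqrt(82) / 5098842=-4252.58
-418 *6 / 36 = -209 / 3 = -69.67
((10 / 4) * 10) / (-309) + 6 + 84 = 27785 / 309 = 89.92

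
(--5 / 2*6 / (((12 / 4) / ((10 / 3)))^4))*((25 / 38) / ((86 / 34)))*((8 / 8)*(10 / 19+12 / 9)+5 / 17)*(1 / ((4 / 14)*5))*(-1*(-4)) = 35.86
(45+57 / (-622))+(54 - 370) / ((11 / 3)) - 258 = -2047629 / 6842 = -299.27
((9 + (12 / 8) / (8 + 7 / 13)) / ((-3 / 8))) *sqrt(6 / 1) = -2716 *sqrt(6) / 111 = -59.94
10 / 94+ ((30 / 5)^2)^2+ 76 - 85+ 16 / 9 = 545198 / 423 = 1288.88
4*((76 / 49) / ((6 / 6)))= 304 / 49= 6.20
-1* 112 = -112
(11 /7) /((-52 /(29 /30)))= -319 /10920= -0.03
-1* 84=-84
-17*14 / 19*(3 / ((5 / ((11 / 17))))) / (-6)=77 / 95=0.81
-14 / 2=-7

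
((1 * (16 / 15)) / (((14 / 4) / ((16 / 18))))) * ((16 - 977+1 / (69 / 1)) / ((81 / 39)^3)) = -37293741056 / 1283430015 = -29.06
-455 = -455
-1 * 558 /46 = -279 /23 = -12.13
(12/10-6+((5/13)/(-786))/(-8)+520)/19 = 27.12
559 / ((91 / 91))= 559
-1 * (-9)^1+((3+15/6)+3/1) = 35/2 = 17.50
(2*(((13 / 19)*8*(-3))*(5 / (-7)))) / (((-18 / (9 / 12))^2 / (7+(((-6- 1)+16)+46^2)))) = 34645 / 399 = 86.83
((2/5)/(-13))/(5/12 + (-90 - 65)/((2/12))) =24/725075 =0.00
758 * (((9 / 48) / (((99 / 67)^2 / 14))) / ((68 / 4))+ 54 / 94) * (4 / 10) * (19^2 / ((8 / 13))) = 4792850703667 / 41765328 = 114756.69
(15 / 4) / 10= 3 / 8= 0.38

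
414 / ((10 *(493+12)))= 207 / 2525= 0.08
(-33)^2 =1089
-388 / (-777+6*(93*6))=-388 / 2571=-0.15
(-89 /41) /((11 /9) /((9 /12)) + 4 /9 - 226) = 2403 /247886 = 0.01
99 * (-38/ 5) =-3762/ 5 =-752.40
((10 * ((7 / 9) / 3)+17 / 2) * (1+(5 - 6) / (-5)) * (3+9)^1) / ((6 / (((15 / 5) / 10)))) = 599 / 75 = 7.99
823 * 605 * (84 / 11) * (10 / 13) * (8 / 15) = 20278720 / 13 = 1559901.54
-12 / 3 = -4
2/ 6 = 1/ 3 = 0.33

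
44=44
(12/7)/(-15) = -4/35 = -0.11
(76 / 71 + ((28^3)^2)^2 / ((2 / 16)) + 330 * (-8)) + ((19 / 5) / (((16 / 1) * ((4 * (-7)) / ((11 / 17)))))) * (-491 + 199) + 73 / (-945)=33903569463645650411902853 / 18249840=1857746120713696690.60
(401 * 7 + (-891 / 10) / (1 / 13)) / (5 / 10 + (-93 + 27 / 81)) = -49461 / 2765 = -17.89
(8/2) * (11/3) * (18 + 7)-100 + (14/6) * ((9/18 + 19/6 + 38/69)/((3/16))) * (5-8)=2512/23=109.22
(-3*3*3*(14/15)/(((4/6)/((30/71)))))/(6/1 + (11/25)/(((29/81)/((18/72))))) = -156600/61841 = -2.53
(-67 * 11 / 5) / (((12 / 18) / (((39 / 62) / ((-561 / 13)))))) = 33969 / 10540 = 3.22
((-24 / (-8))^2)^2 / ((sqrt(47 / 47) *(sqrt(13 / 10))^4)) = 8100 / 169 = 47.93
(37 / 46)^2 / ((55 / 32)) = 10952 / 29095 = 0.38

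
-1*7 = -7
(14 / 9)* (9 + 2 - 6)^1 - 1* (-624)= 5686 / 9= 631.78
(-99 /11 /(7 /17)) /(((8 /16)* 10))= -153 /35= -4.37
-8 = -8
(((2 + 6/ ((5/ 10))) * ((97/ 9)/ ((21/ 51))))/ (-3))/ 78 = -1649/ 1053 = -1.57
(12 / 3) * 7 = 28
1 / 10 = 0.10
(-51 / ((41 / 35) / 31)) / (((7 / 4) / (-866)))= 667876.10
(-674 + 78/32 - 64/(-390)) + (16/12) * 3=-2082283/3120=-667.40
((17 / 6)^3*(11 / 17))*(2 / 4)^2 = 3179 / 864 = 3.68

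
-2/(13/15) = -30/13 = -2.31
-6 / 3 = -2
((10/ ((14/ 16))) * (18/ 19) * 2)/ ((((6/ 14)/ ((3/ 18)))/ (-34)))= -286.32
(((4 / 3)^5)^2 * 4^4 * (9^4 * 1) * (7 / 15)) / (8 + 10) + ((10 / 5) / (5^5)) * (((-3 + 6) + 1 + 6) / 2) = 117440512486 / 151875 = 773270.86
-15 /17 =-0.88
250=250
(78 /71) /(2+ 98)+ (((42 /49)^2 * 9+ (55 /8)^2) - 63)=-50716273 /5566400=-9.11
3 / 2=1.50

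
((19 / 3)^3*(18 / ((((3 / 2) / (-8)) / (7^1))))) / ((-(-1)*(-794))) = 768208 / 3573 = 215.00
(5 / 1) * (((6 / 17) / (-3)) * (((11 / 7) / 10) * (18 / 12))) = -33 / 238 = -0.14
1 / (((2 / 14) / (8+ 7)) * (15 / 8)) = 56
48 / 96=1 / 2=0.50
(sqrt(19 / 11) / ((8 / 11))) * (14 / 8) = 7 * sqrt(209) / 32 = 3.16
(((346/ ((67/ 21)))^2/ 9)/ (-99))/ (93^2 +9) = -0.00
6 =6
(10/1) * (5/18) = 25/9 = 2.78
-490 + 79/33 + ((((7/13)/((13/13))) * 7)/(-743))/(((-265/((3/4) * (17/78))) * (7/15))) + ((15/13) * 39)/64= -6843648396041/14055467712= -486.90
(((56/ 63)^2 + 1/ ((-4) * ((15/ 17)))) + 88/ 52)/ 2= 46313/ 42120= 1.10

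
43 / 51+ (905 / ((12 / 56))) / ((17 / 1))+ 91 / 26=25783 / 102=252.77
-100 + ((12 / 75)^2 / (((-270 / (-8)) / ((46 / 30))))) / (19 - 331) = -4935937684 / 49359375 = -100.00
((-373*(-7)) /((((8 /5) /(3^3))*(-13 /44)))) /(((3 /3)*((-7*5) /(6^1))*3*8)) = 110781 /104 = 1065.20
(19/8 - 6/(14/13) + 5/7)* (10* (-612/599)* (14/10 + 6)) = 786879/4193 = 187.66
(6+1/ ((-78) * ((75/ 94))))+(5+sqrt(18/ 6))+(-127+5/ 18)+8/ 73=-49379237/ 427050+sqrt(3)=-113.90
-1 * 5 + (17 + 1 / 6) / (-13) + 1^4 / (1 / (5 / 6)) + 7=59 / 39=1.51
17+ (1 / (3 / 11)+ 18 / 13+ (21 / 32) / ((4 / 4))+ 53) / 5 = 179347 / 6240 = 28.74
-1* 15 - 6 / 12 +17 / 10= -69 / 5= -13.80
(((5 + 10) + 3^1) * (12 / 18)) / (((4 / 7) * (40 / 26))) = 273 / 20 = 13.65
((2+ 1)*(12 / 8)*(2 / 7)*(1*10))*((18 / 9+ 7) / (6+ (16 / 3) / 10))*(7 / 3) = 2025 / 49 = 41.33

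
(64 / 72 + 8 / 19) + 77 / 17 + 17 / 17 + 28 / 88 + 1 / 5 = 2352719 / 319770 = 7.36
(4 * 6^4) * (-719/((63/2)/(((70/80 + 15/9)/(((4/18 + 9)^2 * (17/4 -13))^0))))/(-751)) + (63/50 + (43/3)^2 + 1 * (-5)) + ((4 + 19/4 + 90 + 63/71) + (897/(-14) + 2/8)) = 53578175912/83980575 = 637.98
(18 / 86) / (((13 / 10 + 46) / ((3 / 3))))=90 / 20339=0.00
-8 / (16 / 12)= -6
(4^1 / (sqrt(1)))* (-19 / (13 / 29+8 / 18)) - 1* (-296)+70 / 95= 211.60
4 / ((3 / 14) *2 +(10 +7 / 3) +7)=84 / 415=0.20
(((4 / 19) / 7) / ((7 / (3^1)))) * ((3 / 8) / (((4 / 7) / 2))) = 0.02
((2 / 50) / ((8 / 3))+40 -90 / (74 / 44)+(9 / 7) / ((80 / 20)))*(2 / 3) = -682573 / 77700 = -8.78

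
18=18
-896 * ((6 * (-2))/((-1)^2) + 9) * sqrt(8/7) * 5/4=960 * sqrt(14)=3591.99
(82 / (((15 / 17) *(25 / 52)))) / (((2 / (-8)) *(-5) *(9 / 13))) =3769376 / 16875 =223.37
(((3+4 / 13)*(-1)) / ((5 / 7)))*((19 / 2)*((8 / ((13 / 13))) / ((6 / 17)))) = -194446 / 195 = -997.16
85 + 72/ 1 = 157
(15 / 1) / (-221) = -15 / 221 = -0.07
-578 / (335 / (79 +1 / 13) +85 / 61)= -36245224 / 353035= -102.67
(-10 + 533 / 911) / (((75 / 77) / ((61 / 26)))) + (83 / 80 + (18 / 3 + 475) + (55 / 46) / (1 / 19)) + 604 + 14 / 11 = 1303201241833 / 1198511600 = 1087.35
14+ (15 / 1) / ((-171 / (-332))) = 2458 / 57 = 43.12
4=4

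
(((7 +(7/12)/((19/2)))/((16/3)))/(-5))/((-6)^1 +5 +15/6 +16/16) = -0.11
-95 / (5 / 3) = -57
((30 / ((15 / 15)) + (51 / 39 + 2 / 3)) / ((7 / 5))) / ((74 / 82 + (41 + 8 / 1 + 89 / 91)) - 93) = -255635 / 471444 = -0.54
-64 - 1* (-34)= -30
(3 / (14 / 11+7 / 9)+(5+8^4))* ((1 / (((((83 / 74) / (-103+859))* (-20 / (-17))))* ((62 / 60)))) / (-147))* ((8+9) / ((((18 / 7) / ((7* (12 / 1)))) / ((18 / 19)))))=-11541048998400 / 1417723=-8140552.84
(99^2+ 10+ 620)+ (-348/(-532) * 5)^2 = 184703184/17689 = 10441.70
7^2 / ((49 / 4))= 4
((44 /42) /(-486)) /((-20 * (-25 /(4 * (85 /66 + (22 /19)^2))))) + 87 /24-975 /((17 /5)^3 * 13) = 6659019653431 /3878847891000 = 1.72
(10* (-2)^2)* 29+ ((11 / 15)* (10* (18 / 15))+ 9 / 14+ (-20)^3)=-478139 / 70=-6830.56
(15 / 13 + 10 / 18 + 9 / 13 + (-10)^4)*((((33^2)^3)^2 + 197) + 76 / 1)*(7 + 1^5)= 5205065091863185367015344 / 39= 133463207483671419667060.10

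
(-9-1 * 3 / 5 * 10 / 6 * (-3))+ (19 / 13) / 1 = -59 / 13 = -4.54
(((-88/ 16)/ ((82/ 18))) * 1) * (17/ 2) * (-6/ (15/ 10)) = 41.05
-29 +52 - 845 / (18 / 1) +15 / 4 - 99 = -4291 / 36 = -119.19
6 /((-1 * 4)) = -3 /2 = -1.50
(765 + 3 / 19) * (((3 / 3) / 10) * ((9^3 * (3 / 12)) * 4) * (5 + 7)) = 63589212 / 95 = 669360.13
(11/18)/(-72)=-11/1296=-0.01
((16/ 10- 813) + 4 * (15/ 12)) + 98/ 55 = -44254/ 55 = -804.62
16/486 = 8/243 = 0.03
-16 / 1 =-16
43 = 43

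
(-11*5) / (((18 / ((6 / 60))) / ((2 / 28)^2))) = -11 / 7056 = -0.00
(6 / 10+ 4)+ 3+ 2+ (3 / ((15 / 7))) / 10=487 / 50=9.74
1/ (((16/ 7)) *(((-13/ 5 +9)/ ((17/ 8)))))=595/ 4096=0.15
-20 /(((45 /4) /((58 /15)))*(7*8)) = -116 /945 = -0.12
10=10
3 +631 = 634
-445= -445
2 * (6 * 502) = 6024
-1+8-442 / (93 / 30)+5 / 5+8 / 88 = -45861 / 341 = -134.49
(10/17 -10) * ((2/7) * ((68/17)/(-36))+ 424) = -4273600/1071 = -3990.29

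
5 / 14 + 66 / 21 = 7 / 2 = 3.50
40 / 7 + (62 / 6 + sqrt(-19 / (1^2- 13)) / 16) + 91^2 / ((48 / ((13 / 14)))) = sqrt(57) / 96 + 39479 / 224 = 176.32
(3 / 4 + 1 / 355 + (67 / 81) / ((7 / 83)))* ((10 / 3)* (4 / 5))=17005486 / 603855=28.16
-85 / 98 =-0.87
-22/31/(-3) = 22/93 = 0.24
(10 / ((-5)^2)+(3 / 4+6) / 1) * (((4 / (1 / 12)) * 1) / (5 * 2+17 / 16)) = 9152 / 295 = 31.02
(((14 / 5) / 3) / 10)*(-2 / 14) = -1 / 75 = -0.01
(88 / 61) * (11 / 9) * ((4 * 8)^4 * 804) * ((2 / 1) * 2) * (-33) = -11969134329856 / 61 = -196215316882.89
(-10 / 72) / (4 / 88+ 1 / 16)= -220 / 171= -1.29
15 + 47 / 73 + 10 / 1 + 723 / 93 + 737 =1743456 / 2263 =770.42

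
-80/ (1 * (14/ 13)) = -520/ 7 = -74.29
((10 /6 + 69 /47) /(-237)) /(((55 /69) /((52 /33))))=-0.03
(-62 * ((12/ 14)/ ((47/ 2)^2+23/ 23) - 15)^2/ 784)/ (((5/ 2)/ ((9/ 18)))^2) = -1673452548711/ 2351716593800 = -0.71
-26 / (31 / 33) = -858 / 31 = -27.68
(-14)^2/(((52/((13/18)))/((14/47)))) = 343/423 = 0.81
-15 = -15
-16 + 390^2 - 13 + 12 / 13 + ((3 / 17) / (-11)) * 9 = 369686494 / 2431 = 152071.78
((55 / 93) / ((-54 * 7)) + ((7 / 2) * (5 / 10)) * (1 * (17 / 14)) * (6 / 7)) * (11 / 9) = 1407461 / 632772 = 2.22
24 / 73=0.33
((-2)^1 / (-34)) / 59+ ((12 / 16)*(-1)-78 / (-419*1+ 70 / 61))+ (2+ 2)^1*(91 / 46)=17289036949 / 2352022964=7.35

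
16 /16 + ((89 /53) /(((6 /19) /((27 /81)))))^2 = 3769597 /910116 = 4.14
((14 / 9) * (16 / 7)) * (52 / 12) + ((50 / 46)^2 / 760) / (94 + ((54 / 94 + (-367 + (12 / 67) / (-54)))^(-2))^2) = 8641608034274315862721119236843744 / 560872996348754334179926279698993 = 15.41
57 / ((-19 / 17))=-51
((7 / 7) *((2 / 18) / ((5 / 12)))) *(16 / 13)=64 / 195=0.33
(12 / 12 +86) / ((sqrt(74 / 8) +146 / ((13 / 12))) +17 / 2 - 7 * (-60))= 5521165 / 35744962 - 4901 * sqrt(37) / 35744962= 0.15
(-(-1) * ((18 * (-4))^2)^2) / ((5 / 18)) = 483729408 / 5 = 96745881.60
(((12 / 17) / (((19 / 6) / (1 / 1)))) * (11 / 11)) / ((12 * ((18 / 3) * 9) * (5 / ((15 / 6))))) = 1 / 5814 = 0.00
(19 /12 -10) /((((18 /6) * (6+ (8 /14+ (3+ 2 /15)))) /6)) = -3535 /2038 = -1.73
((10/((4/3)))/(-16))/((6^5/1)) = -5/82944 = -0.00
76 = 76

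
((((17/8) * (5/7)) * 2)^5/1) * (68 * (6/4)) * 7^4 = 226289709375/3584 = 63138869.80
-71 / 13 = -5.46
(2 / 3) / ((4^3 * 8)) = 1 / 768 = 0.00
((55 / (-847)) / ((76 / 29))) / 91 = -145 / 532532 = -0.00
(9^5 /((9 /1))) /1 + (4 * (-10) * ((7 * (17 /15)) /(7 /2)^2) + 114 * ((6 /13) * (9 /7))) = 257507 /39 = 6602.74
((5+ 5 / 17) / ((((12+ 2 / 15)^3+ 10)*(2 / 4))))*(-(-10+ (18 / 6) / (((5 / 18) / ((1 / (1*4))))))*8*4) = 70956000 / 51529703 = 1.38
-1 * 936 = -936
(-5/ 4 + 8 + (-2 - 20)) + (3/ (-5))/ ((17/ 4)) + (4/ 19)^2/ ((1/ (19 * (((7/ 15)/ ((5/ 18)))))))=-451439/ 32300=-13.98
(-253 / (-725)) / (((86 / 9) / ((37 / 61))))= 84249 / 3803350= 0.02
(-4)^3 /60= -16 /15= -1.07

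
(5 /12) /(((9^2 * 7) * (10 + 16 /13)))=65 /993384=0.00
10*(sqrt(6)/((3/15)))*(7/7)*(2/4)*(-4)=-100*sqrt(6)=-244.95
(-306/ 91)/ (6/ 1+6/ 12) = -612/ 1183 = -0.52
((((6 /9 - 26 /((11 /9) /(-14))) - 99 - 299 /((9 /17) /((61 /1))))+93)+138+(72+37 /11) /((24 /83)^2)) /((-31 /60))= 64102.46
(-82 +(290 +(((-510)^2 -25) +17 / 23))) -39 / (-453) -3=903955306 / 3473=260280.83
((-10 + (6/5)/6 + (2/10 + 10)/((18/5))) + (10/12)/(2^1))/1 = -131/20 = -6.55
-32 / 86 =-16 / 43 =-0.37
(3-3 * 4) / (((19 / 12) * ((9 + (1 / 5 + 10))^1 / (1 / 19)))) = -45 / 2888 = -0.02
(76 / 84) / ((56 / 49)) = 19 / 24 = 0.79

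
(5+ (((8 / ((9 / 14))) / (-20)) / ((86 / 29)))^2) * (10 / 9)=37771922 / 6739605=5.60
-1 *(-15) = 15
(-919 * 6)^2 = 30404196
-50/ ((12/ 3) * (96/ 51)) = -425/ 64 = -6.64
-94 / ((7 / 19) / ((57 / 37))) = -101802 / 259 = -393.06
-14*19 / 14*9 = -171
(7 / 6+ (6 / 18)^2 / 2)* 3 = 11 / 3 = 3.67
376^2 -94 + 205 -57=141430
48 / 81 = 16 / 27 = 0.59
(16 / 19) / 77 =0.01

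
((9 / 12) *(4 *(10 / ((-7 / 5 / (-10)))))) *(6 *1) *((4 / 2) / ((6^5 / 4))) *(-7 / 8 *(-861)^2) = -10296125 / 12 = -858010.42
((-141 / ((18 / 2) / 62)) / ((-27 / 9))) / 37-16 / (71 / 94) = -293938 / 23643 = -12.43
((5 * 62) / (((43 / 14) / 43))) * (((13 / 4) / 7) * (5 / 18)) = 10075 / 18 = 559.72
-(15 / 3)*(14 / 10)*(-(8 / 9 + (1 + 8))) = 623 / 9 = 69.22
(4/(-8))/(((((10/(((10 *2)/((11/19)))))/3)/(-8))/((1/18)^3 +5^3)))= 13851019/2673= 5181.83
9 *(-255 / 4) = -2295 / 4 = -573.75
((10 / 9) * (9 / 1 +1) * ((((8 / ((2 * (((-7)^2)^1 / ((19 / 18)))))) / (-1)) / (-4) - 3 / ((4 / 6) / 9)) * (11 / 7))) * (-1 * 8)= 157088800 / 27783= 5654.13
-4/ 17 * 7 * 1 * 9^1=-252/ 17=-14.82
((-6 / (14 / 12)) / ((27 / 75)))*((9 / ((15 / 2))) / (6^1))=-20 / 7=-2.86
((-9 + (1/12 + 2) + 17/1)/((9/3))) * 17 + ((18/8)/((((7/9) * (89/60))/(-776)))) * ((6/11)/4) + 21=-31635871/246708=-128.23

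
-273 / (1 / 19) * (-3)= 15561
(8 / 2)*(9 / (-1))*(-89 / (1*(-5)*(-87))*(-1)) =-1068 / 145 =-7.37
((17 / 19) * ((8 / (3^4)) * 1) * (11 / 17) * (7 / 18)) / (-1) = -308 / 13851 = -0.02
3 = 3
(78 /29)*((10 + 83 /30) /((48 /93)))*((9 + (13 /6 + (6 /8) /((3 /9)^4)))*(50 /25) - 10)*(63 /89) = 2602787187 /412960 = 6302.76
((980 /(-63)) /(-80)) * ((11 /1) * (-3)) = -6.42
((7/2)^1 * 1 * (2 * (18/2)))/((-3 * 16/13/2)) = -34.12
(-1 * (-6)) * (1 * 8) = 48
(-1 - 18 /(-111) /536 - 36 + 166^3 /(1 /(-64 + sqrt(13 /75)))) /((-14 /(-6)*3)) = -2902958391593 /69412 + 4574296*sqrt(39) /105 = -41550078.53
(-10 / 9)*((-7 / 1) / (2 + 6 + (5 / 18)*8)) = 35 / 46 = 0.76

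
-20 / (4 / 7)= -35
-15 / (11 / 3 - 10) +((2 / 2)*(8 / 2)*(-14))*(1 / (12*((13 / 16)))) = -2501 / 741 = -3.38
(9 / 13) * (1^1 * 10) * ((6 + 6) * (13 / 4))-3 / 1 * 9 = 243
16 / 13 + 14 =198 / 13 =15.23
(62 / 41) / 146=31 / 2993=0.01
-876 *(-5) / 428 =10.23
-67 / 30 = -2.23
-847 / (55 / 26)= -2002 / 5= -400.40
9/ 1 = 9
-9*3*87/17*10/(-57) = 7830/323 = 24.24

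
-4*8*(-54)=1728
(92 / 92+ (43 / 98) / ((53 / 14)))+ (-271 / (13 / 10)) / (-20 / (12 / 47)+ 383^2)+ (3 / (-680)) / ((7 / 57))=1.08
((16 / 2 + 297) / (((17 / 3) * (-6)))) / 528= -305 / 17952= -0.02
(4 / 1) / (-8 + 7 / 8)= -32 / 57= -0.56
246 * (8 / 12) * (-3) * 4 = -1968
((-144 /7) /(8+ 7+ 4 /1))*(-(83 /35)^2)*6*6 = 35712576 /162925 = 219.20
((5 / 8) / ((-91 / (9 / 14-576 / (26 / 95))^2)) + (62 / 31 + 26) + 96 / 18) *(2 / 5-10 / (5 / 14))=10106379085981 / 12057136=838207.27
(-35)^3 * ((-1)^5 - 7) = 343000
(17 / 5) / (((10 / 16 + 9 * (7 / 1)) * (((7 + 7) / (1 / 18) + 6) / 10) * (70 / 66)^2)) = 49368 / 26811575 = 0.00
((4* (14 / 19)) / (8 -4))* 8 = 112 / 19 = 5.89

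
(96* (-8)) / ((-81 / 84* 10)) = 3584 / 45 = 79.64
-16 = -16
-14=-14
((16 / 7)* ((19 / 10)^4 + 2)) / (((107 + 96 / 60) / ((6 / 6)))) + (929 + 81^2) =7490.32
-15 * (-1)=15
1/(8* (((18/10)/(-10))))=-25/36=-0.69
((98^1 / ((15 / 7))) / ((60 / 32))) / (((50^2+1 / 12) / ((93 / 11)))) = 680512 / 8250275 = 0.08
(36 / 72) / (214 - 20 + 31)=1 / 450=0.00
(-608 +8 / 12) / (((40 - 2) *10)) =-911 / 570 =-1.60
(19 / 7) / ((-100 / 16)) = -76 / 175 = -0.43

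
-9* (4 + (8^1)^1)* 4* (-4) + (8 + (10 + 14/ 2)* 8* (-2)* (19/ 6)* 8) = -15464/ 3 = -5154.67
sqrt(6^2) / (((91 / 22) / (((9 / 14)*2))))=1188 / 637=1.86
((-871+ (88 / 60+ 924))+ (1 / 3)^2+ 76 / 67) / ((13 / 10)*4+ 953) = 167972 / 2888973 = 0.06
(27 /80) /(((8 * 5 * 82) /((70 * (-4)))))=-189 /6560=-0.03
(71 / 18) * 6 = 71 / 3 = 23.67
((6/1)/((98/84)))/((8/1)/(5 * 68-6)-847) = -6012/990115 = -0.01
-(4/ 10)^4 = -16/ 625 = -0.03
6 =6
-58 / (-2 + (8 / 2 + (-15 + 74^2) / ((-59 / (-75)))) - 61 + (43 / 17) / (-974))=-56661476 / 6724101915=-0.01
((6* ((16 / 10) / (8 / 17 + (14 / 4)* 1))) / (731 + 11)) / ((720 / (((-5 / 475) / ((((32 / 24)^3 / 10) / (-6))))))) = 0.00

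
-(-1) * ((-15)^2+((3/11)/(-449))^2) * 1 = 5488587234/24393721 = 225.00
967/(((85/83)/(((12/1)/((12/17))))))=80261/5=16052.20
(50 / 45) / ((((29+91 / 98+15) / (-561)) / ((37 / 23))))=-1540 / 69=-22.32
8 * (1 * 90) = 720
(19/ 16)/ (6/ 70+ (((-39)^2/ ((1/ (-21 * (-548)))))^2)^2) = 665/ 52565923186331121039414727618608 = 0.00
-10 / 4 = -5 / 2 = -2.50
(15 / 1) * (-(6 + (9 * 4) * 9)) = -4950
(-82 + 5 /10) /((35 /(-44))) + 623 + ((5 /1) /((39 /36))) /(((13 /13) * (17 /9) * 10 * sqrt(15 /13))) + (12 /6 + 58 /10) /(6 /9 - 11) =18 * sqrt(195) /1105 + 786302 /1085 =724.93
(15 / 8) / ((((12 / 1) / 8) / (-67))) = -335 / 4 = -83.75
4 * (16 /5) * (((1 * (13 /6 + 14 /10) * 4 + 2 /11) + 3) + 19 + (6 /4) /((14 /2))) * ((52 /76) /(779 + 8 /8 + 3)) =35231456 /85914675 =0.41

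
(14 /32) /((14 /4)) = 1 /8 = 0.12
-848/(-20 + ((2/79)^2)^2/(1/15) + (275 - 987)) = 8257417172/7127864763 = 1.16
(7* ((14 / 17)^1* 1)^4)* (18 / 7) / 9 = 76832 / 83521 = 0.92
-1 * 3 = -3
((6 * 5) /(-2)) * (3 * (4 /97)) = -1.86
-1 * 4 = -4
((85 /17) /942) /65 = 1 /12246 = 0.00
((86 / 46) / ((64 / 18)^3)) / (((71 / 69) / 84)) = 1974861 / 581632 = 3.40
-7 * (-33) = 231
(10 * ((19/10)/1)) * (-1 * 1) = -19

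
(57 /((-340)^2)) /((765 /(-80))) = -19 /368475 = -0.00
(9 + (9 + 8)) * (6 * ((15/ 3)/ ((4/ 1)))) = 195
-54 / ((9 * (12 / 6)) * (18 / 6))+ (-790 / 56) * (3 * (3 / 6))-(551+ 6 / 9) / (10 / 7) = -408.33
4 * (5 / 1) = 20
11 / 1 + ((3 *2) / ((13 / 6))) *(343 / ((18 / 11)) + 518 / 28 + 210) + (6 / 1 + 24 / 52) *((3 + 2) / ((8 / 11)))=32985 / 26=1268.65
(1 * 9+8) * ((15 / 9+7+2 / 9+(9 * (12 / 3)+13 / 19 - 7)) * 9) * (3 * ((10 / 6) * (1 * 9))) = 5045940 / 19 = 265575.79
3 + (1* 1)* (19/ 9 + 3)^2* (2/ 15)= 7877/ 1215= 6.48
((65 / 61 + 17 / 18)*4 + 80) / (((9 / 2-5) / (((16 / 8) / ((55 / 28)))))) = -492128 / 2745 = -179.28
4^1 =4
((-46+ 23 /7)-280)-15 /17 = -38508 /119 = -323.60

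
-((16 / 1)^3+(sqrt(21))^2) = -4117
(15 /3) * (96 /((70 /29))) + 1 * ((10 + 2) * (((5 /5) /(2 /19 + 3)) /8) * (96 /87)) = 2388096 /11977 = 199.39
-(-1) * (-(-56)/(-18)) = -28/9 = -3.11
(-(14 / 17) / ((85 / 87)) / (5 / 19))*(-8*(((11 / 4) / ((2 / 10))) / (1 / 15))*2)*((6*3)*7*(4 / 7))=219941568 / 289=761043.49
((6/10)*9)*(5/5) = 27/5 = 5.40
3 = 3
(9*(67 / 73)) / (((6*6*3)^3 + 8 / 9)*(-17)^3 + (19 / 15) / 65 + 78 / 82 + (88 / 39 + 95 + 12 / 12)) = -72314775 / 54181486670175524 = -0.00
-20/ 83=-0.24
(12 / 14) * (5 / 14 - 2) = -69 / 49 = -1.41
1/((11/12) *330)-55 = -33273/605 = -55.00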